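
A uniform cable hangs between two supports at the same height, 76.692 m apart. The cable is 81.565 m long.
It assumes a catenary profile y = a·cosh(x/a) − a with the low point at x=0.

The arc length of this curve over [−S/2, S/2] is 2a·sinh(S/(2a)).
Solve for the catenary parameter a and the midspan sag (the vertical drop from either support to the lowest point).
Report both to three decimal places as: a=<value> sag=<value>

a=62.688 sag=12.098

seed: a₀ = √(S³/(24(L−S))) = √(76.692³/(24·4.873)) = 62.104242
iter 1: u=0.617446  f(a)=+9.374e-02  f'(a)=-1.630e-01  a ← 62.104242 − (+9.374e-02/-1.630e-01) = 62.679333
iter 2: u=0.611781  f(a)=+1.318e-03  f'(a)=-1.584e-01  a ← 62.679333 − (+1.318e-03/-1.584e-01) = 62.687651
iter 3: u=0.611699  f(a)=+2.688e-07  f'(a)=-1.584e-01  a ← 62.687651 − (+2.688e-07/-1.584e-01) = 62.687653
iter 4: u=0.611699  f(a)=+0.000e+00  f'(a)=-1.584e-01  a ← 62.687653 − (+0.000e+00/-1.584e-01) = 62.687653
converged: |Δa| < 1e-12 after 4 iterations
sag = a·(cosh(S/(2a)) − 1) = 62.687653·(cosh(0.611699) − 1) = 12.098403
T_max/T_min = cosh(S/(2a)) = 1.192995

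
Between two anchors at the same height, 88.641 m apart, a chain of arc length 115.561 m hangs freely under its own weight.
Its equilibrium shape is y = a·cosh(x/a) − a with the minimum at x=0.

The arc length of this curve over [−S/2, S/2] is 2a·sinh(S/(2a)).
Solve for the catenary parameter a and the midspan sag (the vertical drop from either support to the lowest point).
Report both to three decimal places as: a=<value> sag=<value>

a=34.235 sag=32.926

seed: a₀ = √(S³/(24(L−S))) = √(88.641³/(24·26.920)) = 32.832868
iter 1: u=1.349882  f(a)=+2.562e+00  f'(a)=-1.959e+00  a ← 32.832868 − (+2.562e+00/-1.959e+00) = 34.140751
iter 2: u=1.298170  f(a)=+1.610e-01  f'(a)=-1.720e+00  a ← 34.140751 − (+1.610e-01/-1.720e+00) = 34.234396
iter 3: u=1.294619  f(a)=+7.306e-04  f'(a)=-1.704e+00  a ← 34.234396 − (+7.306e-04/-1.704e+00) = 34.234825
iter 4: u=1.294603  f(a)=+1.519e-08  f'(a)=-1.704e+00  a ← 34.234825 − (+1.519e-08/-1.704e+00) = 34.234825
iter 5: u=1.294603  f(a)=-4.263e-14  f'(a)=-1.704e+00  a ← 34.234825 − (-4.263e-14/-1.704e+00) = 34.234825
converged: |Δa| < 1e-12 after 5 iterations
sag = a·(cosh(S/(2a)) − 1) = 34.234825·(cosh(1.294603) − 1) = 32.926246
T_max/T_min = cosh(S/(2a)) = 1.961776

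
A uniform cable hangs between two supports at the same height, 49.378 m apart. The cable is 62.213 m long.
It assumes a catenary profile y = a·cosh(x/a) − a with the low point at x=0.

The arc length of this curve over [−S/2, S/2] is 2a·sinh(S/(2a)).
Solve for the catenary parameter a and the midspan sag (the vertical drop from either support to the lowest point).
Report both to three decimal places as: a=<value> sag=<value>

seed: a₀ = √(S³/(24(L−S))) = √(49.378³/(24·12.835)) = 19.769546
iter 1: u=1.248840  f(a)=+1.039e+00  f'(a)=-1.513e+00  a ← 19.769546 − (+1.039e+00/-1.513e+00) = 20.456356
iter 2: u=1.206911  f(a)=+5.659e-02  f'(a)=-1.352e+00  a ← 20.456356 − (+5.659e-02/-1.352e+00) = 20.498218
iter 3: u=1.204446  f(a)=+1.893e-04  f'(a)=-1.343e+00  a ← 20.498218 − (+1.893e-04/-1.343e+00) = 20.498359
iter 4: u=1.204438  f(a)=+2.135e-09  f'(a)=-1.343e+00  a ← 20.498359 − (+2.135e-09/-1.343e+00) = 20.498359
iter 5: u=1.204438  f(a)=+0.000e+00  f'(a)=-1.343e+00  a ← 20.498359 − (+0.000e+00/-1.343e+00) = 20.498359
converged: |Δa| < 1e-12 after 5 iterations
sag = a·(cosh(S/(2a)) − 1) = 20.498359·(cosh(1.204438) − 1) = 16.754789
T_max/T_min = cosh(S/(2a)) = 1.817372

a=20.498 sag=16.755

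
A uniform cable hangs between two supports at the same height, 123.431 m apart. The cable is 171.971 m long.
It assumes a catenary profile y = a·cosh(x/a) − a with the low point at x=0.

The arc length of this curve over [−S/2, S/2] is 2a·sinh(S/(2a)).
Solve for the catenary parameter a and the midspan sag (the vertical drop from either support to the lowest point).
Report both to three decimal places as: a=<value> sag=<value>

seed: a₀ = √(S³/(24(L−S))) = √(123.431³/(24·48.540)) = 40.177311
iter 1: u=1.536078  f(a)=+6.059e+00  f'(a)=-3.037e+00  a ← 40.177311 − (+6.059e+00/-3.037e+00) = 42.172648
iter 2: u=1.463401  f(a)=+4.806e-01  f'(a)=-2.572e+00  a ← 42.172648 − (+4.806e-01/-2.572e+00) = 42.359491
iter 3: u=1.456946  f(a)=+3.600e-03  f'(a)=-2.534e+00  a ← 42.359491 − (+3.600e-03/-2.534e+00) = 42.360912
iter 4: u=1.456897  f(a)=+2.053e-07  f'(a)=-2.534e+00  a ← 42.360912 − (+2.053e-07/-2.534e+00) = 42.360912
iter 5: u=1.456897  f(a)=-2.842e-14  f'(a)=-2.534e+00  a ← 42.360912 − (-2.842e-14/-2.534e+00) = 42.360912
converged: |Δa| < 1e-12 after 5 iterations
sag = a·(cosh(S/(2a)) − 1) = 42.360912·(cosh(1.456897) − 1) = 53.492899
T_max/T_min = cosh(S/(2a)) = 2.262789

a=42.361 sag=53.493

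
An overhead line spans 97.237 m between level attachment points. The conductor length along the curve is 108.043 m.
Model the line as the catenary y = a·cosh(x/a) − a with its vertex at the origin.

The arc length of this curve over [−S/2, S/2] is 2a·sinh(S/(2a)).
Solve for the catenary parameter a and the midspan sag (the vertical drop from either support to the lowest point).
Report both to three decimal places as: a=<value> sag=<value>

a=60.508 sag=20.606

seed: a₀ = √(S³/(24(L−S))) = √(97.237³/(24·10.806)) = 59.540054
iter 1: u=0.816568  f(a)=+3.660e-01  f'(a)=-3.878e-01  a ← 59.540054 − (+3.660e-01/-3.878e-01) = 60.484007
iter 2: u=0.803824  f(a)=+8.886e-03  f'(a)=-3.691e-01  a ← 60.484007 − (+8.886e-03/-3.691e-01) = 60.508080
iter 3: u=0.803504  f(a)=+5.527e-06  f'(a)=-3.687e-01  a ← 60.508080 − (+5.527e-06/-3.687e-01) = 60.508095
iter 4: u=0.803504  f(a)=+2.117e-12  f'(a)=-3.687e-01  a ← 60.508095 − (+2.117e-12/-3.687e-01) = 60.508095
converged: |Δa| < 1e-12 after 4 iterations
sag = a·(cosh(S/(2a)) − 1) = 60.508095·(cosh(0.803504) − 1) = 20.606343
T_max/T_min = cosh(S/(2a)) = 1.340555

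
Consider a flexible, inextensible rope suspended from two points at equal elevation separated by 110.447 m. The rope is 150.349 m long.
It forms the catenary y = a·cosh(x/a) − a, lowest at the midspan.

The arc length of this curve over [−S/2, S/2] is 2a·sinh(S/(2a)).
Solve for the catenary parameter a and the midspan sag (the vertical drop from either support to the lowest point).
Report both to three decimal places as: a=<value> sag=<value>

seed: a₀ = √(S³/(24(L−S))) = √(110.447³/(24·39.902)) = 37.508348
iter 1: u=1.472299  f(a)=+4.555e+00  f'(a)=-2.626e+00  a ← 37.508348 − (+4.555e+00/-2.626e+00) = 39.242831
iter 2: u=1.407225  f(a)=+3.350e-01  f'(a)=-2.253e+00  a ← 39.242831 − (+3.350e-01/-2.253e+00) = 39.391538
iter 3: u=1.401913  f(a)=+2.130e-03  f'(a)=-2.224e+00  a ← 39.391538 − (+2.130e-03/-2.224e+00) = 39.392496
iter 4: u=1.401879  f(a)=+8.733e-08  f'(a)=-2.224e+00  a ← 39.392496 − (+8.733e-08/-2.224e+00) = 39.392496
iter 5: u=1.401879  f(a)=+2.842e-14  f'(a)=-2.224e+00  a ← 39.392496 − (+2.842e-14/-2.224e+00) = 39.392496
converged: |Δa| < 1e-12 after 5 iterations
sag = a·(cosh(S/(2a)) − 1) = 39.392496·(cosh(1.401879) − 1) = 45.477841
T_max/T_min = cosh(S/(2a)) = 2.154480

a=39.392 sag=45.478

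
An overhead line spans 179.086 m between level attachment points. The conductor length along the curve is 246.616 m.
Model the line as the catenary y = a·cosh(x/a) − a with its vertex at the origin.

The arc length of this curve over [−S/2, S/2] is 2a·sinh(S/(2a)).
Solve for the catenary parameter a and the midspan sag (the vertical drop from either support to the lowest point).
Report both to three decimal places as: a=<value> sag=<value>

seed: a₀ = √(S³/(24(L−S))) = √(179.086³/(24·67.530)) = 59.530353
iter 1: u=1.504157  f(a)=+8.064e+00  f'(a)=-2.825e+00  a ← 59.530353 − (+8.064e+00/-2.825e+00) = 62.384545
iter 2: u=1.435339  f(a)=+6.162e-01  f'(a)=-2.409e+00  a ← 62.384545 − (+6.162e-01/-2.409e+00) = 62.640388
iter 3: u=1.429477  f(a)=+4.256e-03  f'(a)=-2.375e+00  a ← 62.640388 − (+4.256e-03/-2.375e+00) = 62.642180
iter 4: u=1.429436  f(a)=+2.062e-07  f'(a)=-2.375e+00  a ← 62.642180 − (+2.062e-07/-2.375e+00) = 62.642180
iter 5: u=1.429436  f(a)=+0.000e+00  f'(a)=-2.375e+00  a ← 62.642180 − (+0.000e+00/-2.375e+00) = 62.642180
converged: |Δa| < 1e-12 after 5 iterations
sag = a·(cosh(S/(2a)) − 1) = 62.642180·(cosh(1.429436) − 1) = 75.665107
T_max/T_min = cosh(S/(2a)) = 2.207894

a=62.642 sag=75.665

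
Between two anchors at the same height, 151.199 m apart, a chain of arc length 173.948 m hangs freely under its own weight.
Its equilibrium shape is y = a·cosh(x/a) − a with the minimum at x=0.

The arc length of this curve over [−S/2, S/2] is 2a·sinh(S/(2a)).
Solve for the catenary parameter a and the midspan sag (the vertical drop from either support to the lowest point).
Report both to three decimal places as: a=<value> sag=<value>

a=81.304 sag=37.754

seed: a₀ = √(S³/(24(L−S))) = √(151.199³/(24·22.749)) = 79.567663
iter 1: u=0.950128  f(a)=+1.049e+00  f'(a)=-6.251e-01  a ← 79.567663 − (+1.049e+00/-6.251e-01) = 81.246001
iter 2: u=0.930501  f(a)=+3.411e-02  f'(a)=-5.851e-01  a ← 81.246001 − (+3.411e-02/-5.851e-01) = 81.304309
iter 3: u=0.929834  f(a)=+3.876e-05  f'(a)=-5.837e-01  a ← 81.304309 − (+3.876e-05/-5.837e-01) = 81.304376
iter 4: u=0.929833  f(a)=+5.014e-11  f'(a)=-5.837e-01  a ← 81.304376 − (+5.014e-11/-5.837e-01) = 81.304376
iter 5: u=0.929833  f(a)=+0.000e+00  f'(a)=-5.837e-01  a ← 81.304376 − (+0.000e+00/-5.837e-01) = 81.304376
converged: |Δa| < 1e-12 after 5 iterations
sag = a·(cosh(S/(2a)) − 1) = 81.304376·(cosh(0.929833) − 1) = 37.753922
T_max/T_min = cosh(S/(2a)) = 1.464353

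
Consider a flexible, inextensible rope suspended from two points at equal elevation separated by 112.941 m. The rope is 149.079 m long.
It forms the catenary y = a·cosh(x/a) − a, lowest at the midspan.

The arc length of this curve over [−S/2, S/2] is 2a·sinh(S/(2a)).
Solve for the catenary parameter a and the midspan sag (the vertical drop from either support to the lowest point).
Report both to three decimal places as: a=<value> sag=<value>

a=42.584 sag=43.262

seed: a₀ = √(S³/(24(L−S))) = √(112.941³/(24·36.138)) = 40.755832
iter 1: u=1.385581  f(a)=+3.632e+00  f'(a)=-2.138e+00  a ← 40.755832 − (+3.632e+00/-2.138e+00) = 42.454496
iter 2: u=1.330142  f(a)=+2.394e-01  f'(a)=-1.865e+00  a ← 42.454496 − (+2.394e-01/-1.865e+00) = 42.582885
iter 3: u=1.326131  f(a)=+1.203e-03  f'(a)=-1.846e+00  a ← 42.582885 − (+1.203e-03/-1.846e+00) = 42.583537
iter 4: u=1.326111  f(a)=+3.068e-08  f'(a)=-1.846e+00  a ← 42.583537 − (+3.068e-08/-1.846e+00) = 42.583537
iter 5: u=1.326111  f(a)=+0.000e+00  f'(a)=-1.846e+00  a ← 42.583537 − (+0.000e+00/-1.846e+00) = 42.583537
converged: |Δa| < 1e-12 after 5 iterations
sag = a·(cosh(S/(2a)) − 1) = 42.583537·(cosh(1.326111) − 1) = 43.262224
T_max/T_min = cosh(S/(2a)) = 2.015938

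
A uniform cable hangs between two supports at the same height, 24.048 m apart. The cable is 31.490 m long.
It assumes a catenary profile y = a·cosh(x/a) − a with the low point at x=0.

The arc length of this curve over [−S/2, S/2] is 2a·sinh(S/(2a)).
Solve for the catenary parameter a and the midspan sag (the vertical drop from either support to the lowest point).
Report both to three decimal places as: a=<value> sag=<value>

seed: a₀ = √(S³/(24(L−S))) = √(24.048³/(24·7.442)) = 8.824051
iter 1: u=1.362640  f(a)=+7.223e-01  f'(a)=-2.021e+00  a ← 8.824051 − (+7.223e-01/-2.021e+00) = 9.181347
iter 2: u=1.309612  f(a)=+4.618e-02  f'(a)=-1.770e+00  a ← 9.181347 − (+4.618e-02/-1.770e+00) = 9.207434
iter 3: u=1.305901  f(a)=+2.174e-04  f'(a)=-1.754e+00  a ← 9.207434 − (+2.174e-04/-1.754e+00) = 9.207558
iter 4: u=1.305884  f(a)=+4.866e-09  f'(a)=-1.754e+00  a ← 9.207558 − (+4.866e-09/-1.754e+00) = 9.207558
iter 5: u=1.305884  f(a)=+7.105e-15  f'(a)=-1.754e+00  a ← 9.207558 − (+7.105e-15/-1.754e+00) = 9.207558
converged: |Δa| < 1e-12 after 5 iterations
sag = a·(cosh(S/(2a)) − 1) = 9.207558·(cosh(1.305884) − 1) = 9.032074
T_max/T_min = cosh(S/(2a)) = 1.980941

a=9.208 sag=9.032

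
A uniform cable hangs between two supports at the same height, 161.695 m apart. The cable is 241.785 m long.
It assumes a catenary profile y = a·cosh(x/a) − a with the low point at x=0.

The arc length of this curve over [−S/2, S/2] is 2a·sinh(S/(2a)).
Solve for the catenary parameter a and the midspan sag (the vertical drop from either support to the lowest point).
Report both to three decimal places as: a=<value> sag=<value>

a=50.048 sag=80.794

seed: a₀ = √(S³/(24(L−S))) = √(161.695³/(24·80.090)) = 46.897546
iter 1: u=1.723917  f(a)=+1.278e+01  f'(a)=-4.544e+00  a ← 46.897546 − (+1.278e+01/-4.544e+00) = 49.709488
iter 2: u=1.626400  f(a)=+1.240e+00  f'(a)=-3.702e+00  a ← 49.709488 − (+1.240e+00/-3.702e+00) = 50.044315
iter 3: u=1.615518  f(a)=+1.443e-02  f'(a)=-3.616e+00  a ← 50.044315 − (+1.443e-02/-3.616e+00) = 50.048305
iter 4: u=1.615389  f(a)=+2.005e-06  f'(a)=-3.615e+00  a ← 50.048305 − (+2.005e-06/-3.615e+00) = 50.048306
iter 5: u=1.615389  f(a)=+2.842e-14  f'(a)=-3.615e+00  a ← 50.048306 − (+2.842e-14/-3.615e+00) = 50.048306
converged: |Δa| < 1e-12 after 5 iterations
sag = a·(cosh(S/(2a)) − 1) = 50.048306·(cosh(1.615389) − 1) = 80.794461
T_max/T_min = cosh(S/(2a)) = 2.614330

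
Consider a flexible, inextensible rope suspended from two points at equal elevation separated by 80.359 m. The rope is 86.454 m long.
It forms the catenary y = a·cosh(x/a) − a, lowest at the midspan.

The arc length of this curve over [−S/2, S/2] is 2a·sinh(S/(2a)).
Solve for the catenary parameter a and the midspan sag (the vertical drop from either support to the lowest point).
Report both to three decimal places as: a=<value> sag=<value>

a=60.227 sag=13.907

seed: a₀ = √(S³/(24(L−S))) = √(80.359³/(24·6.095)) = 59.560634
iter 1: u=0.674598  f(a)=+1.402e-01  f'(a)=-2.141e-01  a ← 59.560634 − (+1.402e-01/-2.141e-01) = 60.215364
iter 2: u=0.667263  f(a)=+2.345e-03  f'(a)=-2.070e-01  a ← 60.215364 − (+2.345e-03/-2.070e-01) = 60.226693
iter 3: u=0.667138  f(a)=+6.811e-07  f'(a)=-2.069e-01  a ← 60.226693 − (+6.811e-07/-2.069e-01) = 60.226696
iter 4: u=0.667138  f(a)=+5.684e-14  f'(a)=-2.069e-01  a ← 60.226696 − (+5.684e-14/-2.069e-01) = 60.226696
converged: |Δa| < 1e-12 after 4 iterations
sag = a·(cosh(S/(2a)) − 1) = 60.226696·(cosh(0.667138) − 1) = 13.907159
T_max/T_min = cosh(S/(2a)) = 1.230914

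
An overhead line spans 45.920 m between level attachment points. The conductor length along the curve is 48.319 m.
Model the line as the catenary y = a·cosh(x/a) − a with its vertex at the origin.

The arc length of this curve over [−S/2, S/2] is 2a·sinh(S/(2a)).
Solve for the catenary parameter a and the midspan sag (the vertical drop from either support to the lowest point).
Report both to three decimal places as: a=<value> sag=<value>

seed: a₀ = √(S³/(24(L−S))) = √(45.920³/(24·2.399)) = 41.009273
iter 1: u=0.559873  f(a)=+3.788e-02  f'(a)=-1.207e-01  a ← 41.009273 − (+3.788e-02/-1.207e-01) = 41.323102
iter 2: u=0.555621  f(a)=+4.392e-04  f'(a)=-1.179e-01  a ← 41.323102 − (+4.392e-04/-1.179e-01) = 41.326826
iter 3: u=0.555571  f(a)=+6.059e-08  f'(a)=-1.179e-01  a ← 41.326826 − (+6.059e-08/-1.179e-01) = 41.326827
iter 4: u=0.555571  f(a)=+0.000e+00  f'(a)=-1.179e-01  a ← 41.326827 − (+0.000e+00/-1.179e-01) = 41.326827
converged: |Δa| < 1e-12 after 4 iterations
sag = a·(cosh(S/(2a)) − 1) = 41.326827·(cosh(0.555571) − 1) = 6.543707
T_max/T_min = cosh(S/(2a)) = 1.158340

a=41.327 sag=6.544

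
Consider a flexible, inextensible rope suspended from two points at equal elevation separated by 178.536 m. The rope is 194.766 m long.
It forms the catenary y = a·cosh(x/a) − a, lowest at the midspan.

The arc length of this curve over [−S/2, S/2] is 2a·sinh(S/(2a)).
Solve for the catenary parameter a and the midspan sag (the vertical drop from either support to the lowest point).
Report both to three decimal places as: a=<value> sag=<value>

a=122.486 sag=33.995

seed: a₀ = √(S³/(24(L−S))) = √(178.536³/(24·16.230)) = 120.871474
iter 1: u=0.738537  f(a)=+4.484e-01  f'(a)=-2.835e-01  a ← 120.871474 − (+4.484e-01/-2.835e-01) = 122.453260
iter 2: u=0.728997  f(a)=+8.954e-03  f'(a)=-2.723e-01  a ← 122.453260 − (+8.954e-03/-2.723e-01) = 122.486147
iter 3: u=0.728801  f(a)=+3.732e-06  f'(a)=-2.720e-01  a ← 122.486147 − (+3.732e-06/-2.720e-01) = 122.486161
iter 4: u=0.728801  f(a)=+7.105e-13  f'(a)=-2.720e-01  a ← 122.486161 − (+7.105e-13/-2.720e-01) = 122.486161
converged: |Δa| < 1e-12 after 4 iterations
sag = a·(cosh(S/(2a)) − 1) = 122.486161·(cosh(0.728801) − 1) = 33.994855
T_max/T_min = cosh(S/(2a)) = 1.277540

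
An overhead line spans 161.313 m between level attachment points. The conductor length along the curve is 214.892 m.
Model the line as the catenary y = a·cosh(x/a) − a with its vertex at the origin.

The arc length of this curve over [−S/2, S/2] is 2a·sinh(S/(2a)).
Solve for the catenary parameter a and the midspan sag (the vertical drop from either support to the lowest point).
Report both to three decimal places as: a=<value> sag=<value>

seed: a₀ = √(S³/(24(L−S))) = √(161.313³/(24·53.579)) = 57.134855
iter 1: u=1.411686  f(a)=+5.599e+00  f'(a)=-2.277e+00  a ← 57.134855 − (+5.599e+00/-2.277e+00) = 59.594000
iter 2: u=1.353433  f(a)=+3.818e-01  f'(a)=-1.976e+00  a ← 59.594000 − (+3.818e-01/-1.976e+00) = 59.787208
iter 3: u=1.349059  f(a)=+2.062e-03  f'(a)=-1.955e+00  a ← 59.787208 − (+2.062e-03/-1.955e+00) = 59.788263
iter 4: u=1.349036  f(a)=+6.089e-08  f'(a)=-1.955e+00  a ← 59.788263 − (+6.089e-08/-1.955e+00) = 59.788263
iter 5: u=1.349036  f(a)=-2.842e-14  f'(a)=-1.955e+00  a ← 59.788263 − (-2.842e-14/-1.955e+00) = 59.788263
converged: |Δa| < 1e-12 after 5 iterations
sag = a·(cosh(S/(2a)) − 1) = 59.788263·(cosh(1.349036) − 1) = 63.172215
T_max/T_min = cosh(S/(2a)) = 2.056599

a=59.788 sag=63.172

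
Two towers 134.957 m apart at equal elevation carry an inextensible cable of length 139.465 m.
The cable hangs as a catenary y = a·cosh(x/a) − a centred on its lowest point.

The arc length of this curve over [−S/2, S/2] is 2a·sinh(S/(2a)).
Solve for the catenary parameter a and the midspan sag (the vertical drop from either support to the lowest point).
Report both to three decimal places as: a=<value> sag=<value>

a=151.478 sag=15.280

seed: a₀ = √(S³/(24(L−S))) = √(134.957³/(24·4.508)) = 150.728560
iter 1: u=0.447682  f(a)=+4.539e-02  f'(a)=-6.102e-02  a ← 150.728560 − (+4.539e-02/-6.102e-02) = 151.472382
iter 2: u=0.445484  f(a)=+3.382e-04  f'(a)=-6.012e-02  a ← 151.472382 − (+3.382e-04/-6.012e-02) = 151.478007
iter 3: u=0.445467  f(a)=+1.909e-08  f'(a)=-6.011e-02  a ← 151.478007 − (+1.909e-08/-6.011e-02) = 151.478008
iter 4: u=0.445467  f(a)=+0.000e+00  f'(a)=-6.011e-02  a ← 151.478008 − (+0.000e+00/-6.011e-02) = 151.478008
converged: |Δa| < 1e-12 after 4 iterations
sag = a·(cosh(S/(2a)) − 1) = 151.478008·(cosh(0.445467) − 1) = 15.279926
T_max/T_min = cosh(S/(2a)) = 1.100872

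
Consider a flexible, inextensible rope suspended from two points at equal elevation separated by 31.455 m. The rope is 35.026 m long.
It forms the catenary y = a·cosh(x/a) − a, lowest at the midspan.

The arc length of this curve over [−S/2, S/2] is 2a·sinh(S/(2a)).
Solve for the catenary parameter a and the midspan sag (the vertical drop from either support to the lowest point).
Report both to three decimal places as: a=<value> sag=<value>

seed: a₀ = √(S³/(24(L−S))) = √(31.455³/(24·3.571)) = 19.056098
iter 1: u=0.825326  f(a)=+1.236e-01  f'(a)=-4.009e-01  a ← 19.056098 − (+1.236e-01/-4.009e-01) = 19.364402
iter 2: u=0.812186  f(a)=+3.064e-03  f'(a)=-3.813e-01  a ← 19.364402 − (+3.064e-03/-3.813e-01) = 19.372437
iter 3: u=0.811849  f(a)=+1.988e-06  f'(a)=-3.808e-01  a ← 19.372437 − (+1.988e-06/-3.808e-01) = 19.372442
iter 4: u=0.811849  f(a)=+8.384e-13  f'(a)=-3.808e-01  a ← 19.372442 − (+8.384e-13/-3.808e-01) = 19.372442
converged: |Δa| < 1e-12 after 4 iterations
sag = a·(cosh(S/(2a)) − 1) = 19.372442·(cosh(0.811849) − 1) = 6.742624
T_max/T_min = cosh(S/(2a)) = 1.348052

a=19.372 sag=6.743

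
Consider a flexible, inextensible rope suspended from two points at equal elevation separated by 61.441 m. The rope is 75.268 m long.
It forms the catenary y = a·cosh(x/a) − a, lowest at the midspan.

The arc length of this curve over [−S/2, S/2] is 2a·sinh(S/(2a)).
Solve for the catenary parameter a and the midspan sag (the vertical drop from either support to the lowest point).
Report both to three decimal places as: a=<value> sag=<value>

a=27.287 sag=19.198

seed: a₀ = √(S³/(24(L−S))) = √(61.441³/(24·13.827)) = 26.437343
iter 1: u=1.162012  f(a)=+9.641e-01  f'(a)=-1.194e+00  a ← 26.437343 − (+9.641e-01/-1.194e+00) = 27.244624
iter 2: u=1.127580  f(a)=+4.592e-02  f'(a)=-1.083e+00  a ← 27.244624 − (+4.592e-02/-1.083e+00) = 27.287028
iter 3: u=1.125828  f(a)=+1.157e-04  f'(a)=-1.077e+00  a ← 27.287028 − (+1.157e-04/-1.077e+00) = 27.287136
iter 4: u=1.125824  f(a)=+7.390e-10  f'(a)=-1.077e+00  a ← 27.287136 − (+7.390e-10/-1.077e+00) = 27.287136
iter 5: u=1.125824  f(a)=+0.000e+00  f'(a)=-1.077e+00  a ← 27.287136 − (+0.000e+00/-1.077e+00) = 27.287136
converged: |Δa| < 1e-12 after 5 iterations
sag = a·(cosh(S/(2a)) − 1) = 27.287136·(cosh(1.125824) − 1) = 19.198408
T_max/T_min = cosh(S/(2a)) = 1.703570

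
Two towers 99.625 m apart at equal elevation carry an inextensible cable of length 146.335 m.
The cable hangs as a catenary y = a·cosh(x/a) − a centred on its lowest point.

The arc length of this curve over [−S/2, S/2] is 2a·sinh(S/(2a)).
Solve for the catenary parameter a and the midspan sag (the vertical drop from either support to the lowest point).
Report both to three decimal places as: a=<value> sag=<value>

seed: a₀ = √(S³/(24(L−S))) = √(99.625³/(24·46.710)) = 29.699008
iter 1: u=1.677245  f(a)=+7.028e+00  f'(a)=-4.124e+00  a ← 29.699008 − (+7.028e+00/-4.124e+00) = 31.403076
iter 2: u=1.586230  f(a)=+6.503e-01  f'(a)=-3.393e+00  a ← 31.403076 − (+6.503e-01/-3.393e+00) = 31.594705
iter 3: u=1.576609  f(a)=+6.820e-03  f'(a)=-3.322e+00  a ← 31.594705 − (+6.820e-03/-3.322e+00) = 31.596758
iter 4: u=1.576507  f(a)=+7.677e-07  f'(a)=-3.322e+00  a ← 31.596758 − (+7.677e-07/-3.322e+00) = 31.596758
iter 5: u=1.576507  f(a)=+2.842e-14  f'(a)=-3.322e+00  a ← 31.596758 − (+2.842e-14/-3.322e+00) = 31.596758
converged: |Δa| < 1e-12 after 5 iterations
sag = a·(cosh(S/(2a)) − 1) = 31.596758·(cosh(1.576507) − 1) = 48.101662
T_max/T_min = cosh(S/(2a)) = 2.522361

a=31.597 sag=48.102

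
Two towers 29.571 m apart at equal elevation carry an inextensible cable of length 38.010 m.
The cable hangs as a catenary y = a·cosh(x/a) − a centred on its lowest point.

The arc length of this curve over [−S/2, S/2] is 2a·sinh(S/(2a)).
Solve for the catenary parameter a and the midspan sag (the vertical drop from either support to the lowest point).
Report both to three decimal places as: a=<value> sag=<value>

seed: a₀ = √(S³/(24(L−S))) = √(29.571³/(24·8.439)) = 11.299205
iter 1: u=1.308543  f(a)=+7.527e-01  f'(a)=-1.766e+00  a ← 11.299205 − (+7.527e-01/-1.766e+00) = 11.725488
iter 2: u=1.260971  f(a)=+4.469e-02  f'(a)=-1.562e+00  a ← 11.725488 − (+4.469e-02/-1.562e+00) = 11.754106
iter 3: u=1.257901  f(a)=+1.796e-04  f'(a)=-1.549e+00  a ← 11.754106 − (+1.796e-04/-1.549e+00) = 11.754221
iter 4: u=1.257889  f(a)=+2.924e-09  f'(a)=-1.549e+00  a ← 11.754221 − (+2.924e-09/-1.549e+00) = 11.754221
iter 5: u=1.257889  f(a)=+0.000e+00  f'(a)=-1.549e+00  a ← 11.754221 − (+0.000e+00/-1.549e+00) = 11.754221
converged: |Δa| < 1e-12 after 5 iterations
sag = a·(cosh(S/(2a)) − 1) = 11.754221·(cosh(1.257889) − 1) = 10.591958
T_max/T_min = cosh(S/(2a)) = 1.901120

a=11.754 sag=10.592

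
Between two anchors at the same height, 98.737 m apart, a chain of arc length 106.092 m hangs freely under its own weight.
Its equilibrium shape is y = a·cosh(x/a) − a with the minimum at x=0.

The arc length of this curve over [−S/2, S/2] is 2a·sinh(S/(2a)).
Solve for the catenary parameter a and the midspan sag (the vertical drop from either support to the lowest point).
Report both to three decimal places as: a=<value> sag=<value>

seed: a₀ = √(S³/(24(L−S))) = √(98.737³/(24·7.355)) = 73.845312
iter 1: u=0.668539  f(a)=+1.661e-01  f'(a)=-2.082e-01  a ← 73.845312 − (+1.661e-01/-2.082e-01) = 74.643039
iter 2: u=0.661395  f(a)=+2.730e-03  f'(a)=-2.015e-01  a ← 74.643039 − (+2.730e-03/-2.015e-01) = 74.656593
iter 3: u=0.661274  f(a)=+7.648e-07  f'(a)=-2.013e-01  a ← 74.656593 − (+7.648e-07/-2.013e-01) = 74.656596
iter 4: u=0.661274  f(a)=+5.684e-14  f'(a)=-2.013e-01  a ← 74.656596 − (+5.684e-14/-2.013e-01) = 74.656596
converged: |Δa| < 1e-12 after 4 iterations
sag = a·(cosh(S/(2a)) − 1) = 74.656596·(cosh(0.661274) − 1) = 16.926620
T_max/T_min = cosh(S/(2a)) = 1.226726

a=74.657 sag=16.927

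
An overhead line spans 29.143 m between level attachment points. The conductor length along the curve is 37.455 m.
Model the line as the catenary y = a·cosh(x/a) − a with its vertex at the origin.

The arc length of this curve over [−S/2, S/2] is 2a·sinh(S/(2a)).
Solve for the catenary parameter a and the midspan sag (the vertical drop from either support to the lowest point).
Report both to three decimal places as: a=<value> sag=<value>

a=11.587 sag=10.435

seed: a₀ = √(S³/(24(L−S))) = √(29.143³/(24·8.312)) = 11.138918
iter 1: u=1.308161  f(a)=+7.409e-01  f'(a)=-1.764e+00  a ← 11.138918 − (+7.409e-01/-1.764e+00) = 11.558938
iter 2: u=1.260626  f(a)=+4.397e-02  f'(a)=-1.560e+00  a ← 11.558938 − (+4.397e-02/-1.560e+00) = 11.587118
iter 3: u=1.257560  f(a)=+1.765e-04  f'(a)=-1.548e+00  a ← 11.587118 − (+1.765e-04/-1.548e+00) = 11.587232
iter 4: u=1.257548  f(a)=+2.867e-09  f'(a)=-1.548e+00  a ← 11.587232 − (+2.867e-09/-1.548e+00) = 11.587232
iter 5: u=1.257548  f(a)=+0.000e+00  f'(a)=-1.548e+00  a ← 11.587232 − (+0.000e+00/-1.548e+00) = 11.587232
converged: |Δa| < 1e-12 after 5 iterations
sag = a·(cosh(S/(2a)) − 1) = 11.587232·(cosh(1.257548) − 1) = 10.435102
T_max/T_min = cosh(S/(2a)) = 1.900569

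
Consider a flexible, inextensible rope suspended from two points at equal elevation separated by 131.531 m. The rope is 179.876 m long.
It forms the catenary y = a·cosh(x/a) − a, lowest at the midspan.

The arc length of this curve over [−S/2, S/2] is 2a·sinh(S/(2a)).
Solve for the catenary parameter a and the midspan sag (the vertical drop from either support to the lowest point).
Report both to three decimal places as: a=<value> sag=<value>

a=46.546 sag=54.723

seed: a₀ = √(S³/(24(L−S))) = √(131.531³/(24·48.345)) = 44.285421
iter 1: u=1.485037  f(a)=+5.620e+00  f'(a)=-2.704e+00  a ← 44.285421 − (+5.620e+00/-2.704e+00) = 46.363374
iter 2: u=1.418480  f(a)=+4.197e-01  f'(a)=-2.314e+00  a ← 46.363374 − (+4.197e-01/-2.314e+00) = 46.544748
iter 3: u=1.412952  f(a)=+2.759e-03  f'(a)=-2.284e+00  a ← 46.544748 − (+2.759e-03/-2.284e+00) = 46.545956
iter 4: u=1.412915  f(a)=+1.210e-07  f'(a)=-2.284e+00  a ← 46.545956 − (+1.210e-07/-2.284e+00) = 46.545956
iter 5: u=1.412915  f(a)=+2.842e-14  f'(a)=-2.284e+00  a ← 46.545956 − (+2.842e-14/-2.284e+00) = 46.545956
converged: |Δa| < 1e-12 after 5 iterations
sag = a·(cosh(S/(2a)) − 1) = 46.545956·(cosh(1.412915) − 1) = 54.722844
T_max/T_min = cosh(S/(2a)) = 2.175673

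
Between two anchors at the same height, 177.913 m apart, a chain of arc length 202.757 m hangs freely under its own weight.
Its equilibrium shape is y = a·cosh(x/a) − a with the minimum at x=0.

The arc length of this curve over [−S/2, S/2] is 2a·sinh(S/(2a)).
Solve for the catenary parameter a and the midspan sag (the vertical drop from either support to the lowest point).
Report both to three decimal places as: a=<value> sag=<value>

a=99.157 sag=42.652

seed: a₀ = √(S³/(24(L−S))) = √(177.913³/(24·24.844)) = 97.184083
iter 1: u=0.915340  f(a)=+1.062e+00  f'(a)=-5.554e-01  a ← 97.184083 − (+1.062e+00/-5.554e-01) = 99.095767
iter 2: u=0.897682  f(a)=+3.214e-02  f'(a)=-5.223e-01  a ← 99.095767 − (+3.214e-02/-5.223e-01) = 99.157305
iter 3: u=0.897125  f(a)=+3.148e-05  f'(a)=-5.212e-01  a ← 99.157305 − (+3.148e-05/-5.212e-01) = 99.157366
iter 4: u=0.897124  f(a)=+3.027e-11  f'(a)=-5.212e-01  a ← 99.157366 − (+3.027e-11/-5.212e-01) = 99.157366
converged: |Δa| < 1e-12 after 4 iterations
sag = a·(cosh(S/(2a)) − 1) = 99.157366·(cosh(0.897124) − 1) = 42.651602
T_max/T_min = cosh(S/(2a)) = 1.430141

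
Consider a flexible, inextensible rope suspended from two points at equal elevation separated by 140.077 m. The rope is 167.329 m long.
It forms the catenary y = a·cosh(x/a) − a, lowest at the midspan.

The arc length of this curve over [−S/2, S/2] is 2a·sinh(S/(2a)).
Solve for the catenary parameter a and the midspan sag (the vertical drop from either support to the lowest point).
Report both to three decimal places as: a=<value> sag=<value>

a=66.638 sag=40.322

seed: a₀ = √(S³/(24(L−S))) = √(140.077³/(24·27.252)) = 64.825435
iter 1: u=1.080417  f(a)=+1.635e+00  f'(a)=-9.431e-01  a ← 64.825435 − (+1.635e+00/-9.431e-01) = 66.559591
iter 2: u=1.052268  f(a)=+6.793e-02  f'(a)=-8.662e-01  a ← 66.559591 − (+6.793e-02/-8.662e-01) = 66.638005
iter 3: u=1.051029  f(a)=+1.284e-04  f'(a)=-8.630e-01  a ← 66.638005 − (+1.284e-04/-8.630e-01) = 66.638154
iter 4: u=1.051027  f(a)=+4.608e-10  f'(a)=-8.630e-01  a ← 66.638154 − (+4.608e-10/-8.630e-01) = 66.638154
iter 5: u=1.051027  f(a)=-5.684e-14  f'(a)=-8.630e-01  a ← 66.638154 − (-5.684e-14/-8.630e-01) = 66.638154
converged: |Δa| < 1e-12 after 5 iterations
sag = a·(cosh(S/(2a)) − 1) = 66.638154·(cosh(1.051027) − 1) = 40.321615
T_max/T_min = cosh(S/(2a)) = 1.605083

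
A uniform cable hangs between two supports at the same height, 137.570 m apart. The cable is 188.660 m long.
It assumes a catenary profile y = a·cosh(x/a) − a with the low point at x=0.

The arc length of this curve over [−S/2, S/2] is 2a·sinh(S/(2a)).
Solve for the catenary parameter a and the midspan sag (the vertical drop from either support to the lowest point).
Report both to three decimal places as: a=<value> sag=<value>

seed: a₀ = √(S³/(24(L−S))) = √(137.570³/(24·51.090)) = 46.079954
iter 1: u=1.492732  f(a)=+6.004e+00  f'(a)=-2.753e+00  a ← 46.079954 − (+6.004e+00/-2.753e+00) = 48.261060
iter 2: u=1.425269  f(a)=+4.526e-01  f'(a)=-2.352e+00  a ← 48.261060 − (+4.526e-01/-2.352e+00) = 48.453495
iter 3: u=1.419609  f(a)=+3.035e-03  f'(a)=-2.320e+00  a ← 48.453495 − (+3.035e-03/-2.320e+00) = 48.454803
iter 4: u=1.419570  f(a)=+1.386e-07  f'(a)=-2.320e+00  a ← 48.454803 − (+1.386e-07/-2.320e+00) = 48.454803
iter 5: u=1.419570  f(a)=+2.842e-14  f'(a)=-2.320e+00  a ← 48.454803 − (+2.842e-14/-2.320e+00) = 48.454803
converged: |Δa| < 1e-12 after 5 iterations
sag = a·(cosh(S/(2a)) − 1) = 48.454803·(cosh(1.419570) − 1) = 57.592436
T_max/T_min = cosh(S/(2a)) = 2.188581

a=48.455 sag=57.592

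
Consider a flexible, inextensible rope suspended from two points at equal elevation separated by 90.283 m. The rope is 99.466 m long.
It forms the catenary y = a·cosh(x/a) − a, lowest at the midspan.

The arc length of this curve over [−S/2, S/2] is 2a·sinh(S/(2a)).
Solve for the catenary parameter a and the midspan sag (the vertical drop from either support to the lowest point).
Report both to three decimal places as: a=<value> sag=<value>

a=58.646 sag=18.248

seed: a₀ = √(S³/(24(L−S))) = √(90.283³/(24·9.183)) = 57.784460
iter 1: u=0.781205  f(a)=+2.843e-01  f'(a)=-3.377e-01  a ← 57.784460 − (+2.843e-01/-3.377e-01) = 58.626479
iter 2: u=0.769985  f(a)=+6.334e-03  f'(a)=-3.228e-01  a ← 58.626479 − (+6.334e-03/-3.228e-01) = 58.646102
iter 3: u=0.769727  f(a)=+3.302e-06  f'(a)=-3.224e-01  a ← 58.646102 − (+3.302e-06/-3.224e-01) = 58.646113
iter 4: u=0.769727  f(a)=+9.095e-13  f'(a)=-3.224e-01  a ← 58.646113 − (+9.095e-13/-3.224e-01) = 58.646113
converged: |Δa| < 1e-12 after 4 iterations
sag = a·(cosh(S/(2a)) − 1) = 58.646113·(cosh(0.769727) − 1) = 18.248216
T_max/T_min = cosh(S/(2a)) = 1.311158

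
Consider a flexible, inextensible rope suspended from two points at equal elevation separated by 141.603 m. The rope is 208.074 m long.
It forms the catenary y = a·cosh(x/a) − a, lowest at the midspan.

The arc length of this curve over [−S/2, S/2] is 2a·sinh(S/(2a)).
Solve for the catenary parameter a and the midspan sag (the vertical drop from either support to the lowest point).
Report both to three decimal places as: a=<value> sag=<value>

seed: a₀ = √(S³/(24(L−S))) = √(141.603³/(24·66.471)) = 42.187807
iter 1: u=1.678246  f(a)=+1.001e+01  f'(a)=-4.133e+00  a ← 42.187807 − (+1.001e+01/-4.133e+00) = 44.610788
iter 2: u=1.587094  f(a)=+9.275e-01  f'(a)=-3.400e+00  a ← 44.610788 − (+9.275e-01/-3.400e+00) = 44.883599
iter 3: u=1.577447  f(a)=+9.750e-03  f'(a)=-3.329e+00  a ← 44.883599 − (+9.750e-03/-3.329e+00) = 44.886529
iter 4: u=1.577344  f(a)=+1.103e-06  f'(a)=-3.328e+00  a ← 44.886529 − (+1.103e-06/-3.328e+00) = 44.886529
iter 5: u=1.577344  f(a)=+5.684e-14  f'(a)=-3.328e+00  a ← 44.886529 − (+5.684e-14/-3.328e+00) = 44.886529
converged: |Δa| < 1e-12 after 5 iterations
sag = a·(cosh(S/(2a)) − 1) = 44.886529·(cosh(1.577344) − 1) = 68.420566
T_max/T_min = cosh(S/(2a)) = 2.524301

a=44.887 sag=68.421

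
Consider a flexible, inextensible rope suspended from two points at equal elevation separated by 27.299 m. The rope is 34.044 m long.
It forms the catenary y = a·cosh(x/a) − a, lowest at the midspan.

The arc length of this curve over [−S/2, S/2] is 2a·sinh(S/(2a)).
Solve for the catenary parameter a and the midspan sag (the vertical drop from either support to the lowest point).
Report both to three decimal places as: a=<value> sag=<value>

a=11.604 sag=8.997

seed: a₀ = √(S³/(24(L−S))) = √(27.299³/(24·6.745)) = 11.210462
iter 1: u=1.217568  f(a)=+5.180e-01  f'(a)=-1.391e+00  a ← 11.210462 − (+5.180e-01/-1.391e+00) = 11.582723
iter 2: u=1.178436  f(a)=+2.692e-02  f'(a)=-1.250e+00  a ← 11.582723 − (+2.692e-02/-1.250e+00) = 11.604255
iter 3: u=1.176250  f(a)=+8.153e-05  f'(a)=-1.243e+00  a ← 11.604255 − (+8.153e-05/-1.243e+00) = 11.604320
iter 4: u=1.176243  f(a)=+7.528e-10  f'(a)=-1.243e+00  a ← 11.604320 − (+7.528e-10/-1.243e+00) = 11.604320
iter 5: u=1.176243  f(a)=+0.000e+00  f'(a)=-1.243e+00  a ← 11.604320 − (+0.000e+00/-1.243e+00) = 11.604320
converged: |Δa| < 1e-12 after 5 iterations
sag = a·(cosh(S/(2a)) − 1) = 11.604320·(cosh(1.176243) − 1) = 8.996863
T_max/T_min = cosh(S/(2a)) = 1.775303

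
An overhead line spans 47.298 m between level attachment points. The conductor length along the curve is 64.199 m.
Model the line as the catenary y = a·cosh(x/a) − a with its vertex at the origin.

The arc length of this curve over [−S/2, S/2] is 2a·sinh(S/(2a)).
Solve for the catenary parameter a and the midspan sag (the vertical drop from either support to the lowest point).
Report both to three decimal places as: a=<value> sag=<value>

a=16.954 sag=19.348

seed: a₀ = √(S³/(24(L−S))) = √(47.298³/(24·16.901)) = 16.151109
iter 1: u=1.464234  f(a)=+1.907e+00  f'(a)=-2.577e+00  a ← 16.151109 − (+1.907e+00/-2.577e+00) = 16.891050
iter 2: u=1.400091  f(a)=+1.389e-01  f'(a)=-2.214e+00  a ← 16.891050 − (+1.389e-01/-2.214e+00) = 16.953769
iter 3: u=1.394911  f(a)=+8.645e-04  f'(a)=-2.187e+00  a ← 16.953769 − (+8.645e-04/-2.187e+00) = 16.954165
iter 4: u=1.394879  f(a)=+3.396e-08  f'(a)=-2.187e+00  a ← 16.954165 − (+3.396e-08/-2.187e+00) = 16.954165
iter 5: u=1.394878  f(a)=+0.000e+00  f'(a)=-2.187e+00  a ← 16.954165 − (+0.000e+00/-2.187e+00) = 16.954165
converged: |Δa| < 1e-12 after 5 iterations
sag = a·(cosh(S/(2a)) − 1) = 16.954165·(cosh(1.394878) − 1) = 19.347648
T_max/T_min = cosh(S/(2a)) = 2.141174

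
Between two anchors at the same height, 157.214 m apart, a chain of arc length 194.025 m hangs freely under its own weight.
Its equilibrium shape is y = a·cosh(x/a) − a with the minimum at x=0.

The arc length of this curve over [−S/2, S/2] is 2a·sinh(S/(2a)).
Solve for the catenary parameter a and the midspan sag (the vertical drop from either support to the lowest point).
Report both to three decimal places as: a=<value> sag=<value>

seed: a₀ = √(S³/(24(L−S))) = √(157.214³/(24·36.811)) = 66.319676
iter 1: u=1.185274  f(a)=+2.674e+00  f'(a)=-1.274e+00  a ← 66.319676 − (+2.674e+00/-1.274e+00) = 68.418375
iter 2: u=1.148917  f(a)=+1.322e-01  f'(a)=-1.151e+00  a ← 68.418375 − (+1.322e-01/-1.151e+00) = 68.533213
iter 3: u=1.146991  f(a)=+3.601e-04  f'(a)=-1.145e+00  a ← 68.533213 − (+3.601e-04/-1.145e+00) = 68.533528
iter 4: u=1.146986  f(a)=+2.690e-09  f'(a)=-1.145e+00  a ← 68.533528 − (+2.690e-09/-1.145e+00) = 68.533528
iter 5: u=1.146986  f(a)=+2.842e-14  f'(a)=-1.145e+00  a ← 68.533528 − (+2.842e-14/-1.145e+00) = 68.533528
converged: |Δa| < 1e-12 after 5 iterations
sag = a·(cosh(S/(2a)) − 1) = 68.533528·(cosh(1.146986) − 1) = 50.244709
T_max/T_min = cosh(S/(2a)) = 1.733141

a=68.534 sag=50.245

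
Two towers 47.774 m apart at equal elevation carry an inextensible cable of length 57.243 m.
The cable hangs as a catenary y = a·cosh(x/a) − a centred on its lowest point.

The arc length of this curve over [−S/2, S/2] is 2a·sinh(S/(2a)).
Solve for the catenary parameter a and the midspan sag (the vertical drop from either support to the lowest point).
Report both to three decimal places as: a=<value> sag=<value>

seed: a₀ = √(S³/(24(L−S))) = √(47.774³/(24·9.469)) = 21.904318
iter 1: u=1.090516  f(a)=+5.792e-01  f'(a)=-9.719e-01  a ← 21.904318 − (+5.792e-01/-9.719e-01) = 22.500336
iter 2: u=1.061629  f(a)=+2.448e-02  f'(a)=-8.913e-01  a ← 22.500336 − (+2.448e-02/-8.913e-01) = 22.527807
iter 3: u=1.060334  f(a)=+4.802e-05  f'(a)=-8.878e-01  a ← 22.527807 − (+4.802e-05/-8.878e-01) = 22.527861
iter 4: u=1.060331  f(a)=+1.855e-10  f'(a)=-8.878e-01  a ← 22.527861 − (+1.855e-10/-8.878e-01) = 22.527861
iter 5: u=1.060331  f(a)=+0.000e+00  f'(a)=-8.878e-01  a ← 22.527861 − (+0.000e+00/-8.878e-01) = 22.527861
converged: |Δa| < 1e-12 after 5 iterations
sag = a·(cosh(S/(2a)) − 1) = 22.527861·(cosh(1.060331) − 1) = 13.895961
T_max/T_min = cosh(S/(2a)) = 1.616834

a=22.528 sag=13.896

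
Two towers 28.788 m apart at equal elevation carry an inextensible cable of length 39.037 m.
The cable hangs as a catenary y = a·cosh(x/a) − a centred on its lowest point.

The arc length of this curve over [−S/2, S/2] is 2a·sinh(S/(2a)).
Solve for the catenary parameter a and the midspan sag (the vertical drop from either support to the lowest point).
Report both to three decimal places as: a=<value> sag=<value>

a=10.337 sag=11.750

seed: a₀ = √(S³/(24(L−S))) = √(28.788³/(24·10.249)) = 9.848518
iter 1: u=1.461540  f(a)=+1.152e+00  f'(a)=-2.561e+00  a ← 9.848518 − (+1.152e+00/-2.561e+00) = 10.298305
iter 2: u=1.397706  f(a)=+8.362e-02  f'(a)=-2.202e+00  a ← 10.298305 − (+8.362e-02/-2.202e+00) = 10.336285
iter 3: u=1.392570  f(a)=+5.168e-04  f'(a)=-2.175e+00  a ← 10.336285 − (+5.168e-04/-2.175e+00) = 10.336522
iter 4: u=1.392538  f(a)=+2.001e-08  f'(a)=-2.174e+00  a ← 10.336522 − (+2.001e-08/-2.174e+00) = 10.336522
iter 5: u=1.392538  f(a)=+7.105e-15  f'(a)=-2.174e+00  a ← 10.336522 − (+7.105e-15/-2.174e+00) = 10.336522
converged: |Δa| < 1e-12 after 5 iterations
sag = a·(cosh(S/(2a)) − 1) = 10.336522·(cosh(1.392538) − 1) = 11.750024
T_max/T_min = cosh(S/(2a)) = 2.136748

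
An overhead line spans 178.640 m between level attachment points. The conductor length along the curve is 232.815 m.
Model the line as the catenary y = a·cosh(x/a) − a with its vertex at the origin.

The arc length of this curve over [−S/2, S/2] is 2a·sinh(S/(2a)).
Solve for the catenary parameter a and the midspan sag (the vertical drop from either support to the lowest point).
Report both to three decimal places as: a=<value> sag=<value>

seed: a₀ = √(S³/(24(L−S))) = √(178.640³/(24·54.175)) = 66.216006
iter 1: u=1.348919  f(a)=+5.148e+00  f'(a)=-1.954e+00  a ← 66.216006 − (+5.148e+00/-1.954e+00) = 68.850416
iter 2: u=1.297305  f(a)=+3.232e-01  f'(a)=-1.716e+00  a ← 68.850416 − (+3.232e-01/-1.716e+00) = 69.038762
iter 3: u=1.293766  f(a)=+1.462e-03  f'(a)=-1.700e+00  a ← 69.038762 − (+1.462e-03/-1.700e+00) = 69.039622
iter 4: u=1.293750  f(a)=+3.023e-08  f'(a)=-1.700e+00  a ← 69.039622 − (+3.023e-08/-1.700e+00) = 69.039622
iter 5: u=1.293750  f(a)=+2.842e-14  f'(a)=-1.700e+00  a ← 69.039622 − (+2.842e-14/-1.700e+00) = 69.039622
converged: |Δa| < 1e-12 after 5 iterations
sag = a·(cosh(S/(2a)) − 1) = 69.039622·(cosh(1.293750) − 1) = 66.301338
T_max/T_min = cosh(S/(2a)) = 1.960338

a=69.040 sag=66.301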